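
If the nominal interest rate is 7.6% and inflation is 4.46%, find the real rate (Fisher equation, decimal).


Formula: (1 + r_real) = (1 + r_nom) / (1 + inflation)
Substituting: (1 + r_real) = 1.076 / 1.0446
(1 + r_real) = 1.030059
r_real = 1.030059 - 1 = 0.030059

0.030059


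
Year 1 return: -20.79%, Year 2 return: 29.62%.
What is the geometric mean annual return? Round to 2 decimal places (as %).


Formula: Geometric mean = ((1+r1)*(1+r2))^(1/2) - 1
Product: (1 + -0.2079) * (1 + 0.2962) = 0.7921 * 1.2962 = 1.02672
Square root: 1.02672^0.5 = 1.013272
Geometric mean = 1.013272 - 1 = 0.013272
As percentage: 1.33%

1.33%


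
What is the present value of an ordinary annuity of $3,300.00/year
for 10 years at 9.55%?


Formula: PV = PMT * (1 - (1+r)^(-n)) / r
Discount factor: (1 + 0.0955)^(-10) = 0.401676
Bracket: 1 - 0.401676 = 0.598324
PV = $3,300.00 * 0.598324 / 0.0955 = $20,675.06

$20,675.06


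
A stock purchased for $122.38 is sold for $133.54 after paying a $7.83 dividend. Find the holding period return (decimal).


Formula: HPR = (P1 - P0 + D) / P0
Gain: $133.54 - $122.38 + $7.83 = $18.99
HPR = $18.99 / $122.38 = 0.1552

0.1552


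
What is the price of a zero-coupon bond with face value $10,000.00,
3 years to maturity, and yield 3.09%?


Formula: Price = FV / (1 + r)^n
Substituting: Price = $10,000.00 / (1 + 0.0309)^3
Discount factor: (1.0309)^3 = 1.095594
Price = $10,000.00 / 1.095594 = $9,127.47

$9,127.47


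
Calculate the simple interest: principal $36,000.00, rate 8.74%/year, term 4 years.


Formula: I = P * r * t
Substituting: I = $36,000.00 * 0.0874 * 4
Step: I = $36,000.00 * 0.3496
I = $12,585.60

$12,585.60


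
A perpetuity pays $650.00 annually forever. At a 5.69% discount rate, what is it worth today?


Formula: PV = C / r
Substituting: PV = $650.00 / 0.0569
PV = $11,423.55

$11,423.55


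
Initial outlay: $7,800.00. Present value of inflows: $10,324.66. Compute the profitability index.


Formula: PI = PV(cash flows) / initial investment
Substituting: PI = $10,324.66 / $7,800.00
PI = 1.3237

1.3237


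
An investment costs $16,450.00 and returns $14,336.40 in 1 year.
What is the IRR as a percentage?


Formula: IRR = C1/C0 - 1
Substituting: IRR = $14,336.40 / $16,450.00 - 1
Ratio: 0.871514 - 1 = -0.128486
IRR = -12.8486%

-12.8486%


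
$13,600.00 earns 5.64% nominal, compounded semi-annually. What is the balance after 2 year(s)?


Formula: FV = P * (1 + r/m)^(m*t)
Period rate: r/m = 0.0564 / 2 = 0.0282
Total periods: m*t = 2 * 2 = 4
Growth factor: (1 + 0.0282)^4 = 1.117662
FV = $13,600.00 * 1.117662 = $15,200.20

$15,200.20


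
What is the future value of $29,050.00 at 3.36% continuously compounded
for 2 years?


Formula: FV = P * e^(r*t)
Exponent: r*t = 0.0336 * 2 = 0.0672
e^(0.0672) = 1.069509
FV = $29,050.00 * 1.069509 = $31,069.25

$31,069.25


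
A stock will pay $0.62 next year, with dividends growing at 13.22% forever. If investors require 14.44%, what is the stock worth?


Formula: P = D1 / (r - g)
Spread: r - g = 0.1444 - 0.1322 = 0.0122
Substituting: P = $0.62 / 0.0122
P = $50.82

$50.82


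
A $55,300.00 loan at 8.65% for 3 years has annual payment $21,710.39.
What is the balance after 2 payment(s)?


Formula: Balance = PV*(1+r)^k - PMT*((1+r)^k - 1)/r
Growth: (1 + 0.0865)^2 = 1.180482
Accumulated factor: ((1+r)^k - 1)/r = 2.0865
Balance = $55,300.00 * 1.180482 - $21,710.39 * 2.0865
Balance = $19,981.94

$19,981.94


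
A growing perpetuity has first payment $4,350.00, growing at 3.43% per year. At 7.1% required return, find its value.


Formula: PV = C / (r - g)
Spread: r - g = 0.071 - 0.0343 = 0.0367
Substituting: PV = $4,350.00 / 0.0367
PV = $118,528.61

$118,528.61


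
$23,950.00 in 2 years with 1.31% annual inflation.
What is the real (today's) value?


Formula: Real value = nominal / (1 + inflation)^years
Price level: (1 + 0.0131)^2 = 1.026372
Real value = $23,950.00 / 1.026372 = $23,334.63

$23,334.63


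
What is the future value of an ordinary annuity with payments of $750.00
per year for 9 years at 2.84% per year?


Formula: FV = PMT * ((1+r)^n - 1) / r
Growth factor: (1 + 0.0284)^9 = 1.286645
Numerator: 1.286645 - 1 = 0.286645
FV = $750.00 * 0.286645 / 0.0284 = $7,569.84

$7,569.84


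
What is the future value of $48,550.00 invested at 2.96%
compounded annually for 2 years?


Formula: FV = P * (1 + r)^n
Substituting: FV = $48,550.00 * (1 + 0.0296)^2
Growth factor: (1.0296)^2 = 1.060076
FV = $48,550.00 * 1.060076 = $51,466.70

$51,466.70


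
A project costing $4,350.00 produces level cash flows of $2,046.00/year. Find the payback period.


Formula: Payback = investment / annual cash flow
Substituting: Payback = $4,350.00 / $2,046.00
Payback = 2.1261 years

2.1261 years


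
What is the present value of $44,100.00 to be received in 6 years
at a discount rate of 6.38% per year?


Formula: PV = FV / (1 + r)^n
Substituting: PV = $44,100.00 / (1 + 0.0638)^6
Discount factor: (1.0638)^6 = 1.449305
PV = $44,100.00 / 1.449305 = $30,428.37

$30,428.37


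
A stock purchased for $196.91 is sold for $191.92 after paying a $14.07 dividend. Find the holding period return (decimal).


Formula: HPR = (P1 - P0 + D) / P0
Gain: $191.92 - $196.91 + $14.07 = $9.08
HPR = $9.08 / $196.91 = 0.0461

0.0461


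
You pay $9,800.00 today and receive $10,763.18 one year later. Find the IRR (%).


Formula: IRR = C1/C0 - 1
Substituting: IRR = $10,763.18 / $9,800.00 - 1
Ratio: 1.098284 - 1 = 0.098284
IRR = 9.8284%

9.8284%


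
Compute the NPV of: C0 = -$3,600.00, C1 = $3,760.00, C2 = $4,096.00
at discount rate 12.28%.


Formula: NPV = C0 + C1/(1+r) + C2/(1+r)^2
Discount C1: $3,760.00 / (1 + 0.1228) = $3,348.77
Discount C2: $4,096.00 / (1 + 0.1228)^2 = $3,249.04
NPV = -$3,600.00 + $3,348.77 + $3,249.04 = $2,997.81

$2,997.81


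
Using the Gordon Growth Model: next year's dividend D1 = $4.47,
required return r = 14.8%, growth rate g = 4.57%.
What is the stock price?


Formula: P = D1 / (r - g)
Spread: r - g = 0.148 - 0.0457 = 0.1023
Substituting: P = $4.47 / 0.1023
P = $43.70

$43.70


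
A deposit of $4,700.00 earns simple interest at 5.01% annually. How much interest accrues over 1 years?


Formula: I = P * r * t
Substituting: I = $4,700.00 * 0.0501 * 1
Step: I = $4,700.00 * 0.0501
I = $235.47

$235.47


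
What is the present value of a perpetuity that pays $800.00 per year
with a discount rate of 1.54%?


Formula: PV = C / r
Substituting: PV = $800.00 / 0.0154
PV = $51,948.05

$51,948.05


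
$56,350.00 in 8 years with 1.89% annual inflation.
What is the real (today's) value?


Formula: Real value = nominal / (1 + inflation)^years
Price level: (1 + 0.0189)^8 = 1.161589
Real value = $56,350.00 / 1.161589 = $48,511.13

$48,511.13


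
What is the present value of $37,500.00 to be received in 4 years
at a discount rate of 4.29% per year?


Formula: PV = FV / (1 + r)^n
Substituting: PV = $37,500.00 / (1 + 0.0429)^4
Discount factor: (1.0429)^4 = 1.182962
PV = $37,500.00 / 1.182962 = $31,700.10

$31,700.10


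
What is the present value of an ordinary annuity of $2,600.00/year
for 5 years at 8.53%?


Formula: PV = PMT * (1 - (1+r)^(-n)) / r
Discount factor: (1 + 0.0853)^(-5) = 0.664127
Bracket: 1 - 0.664127 = 0.335873
PV = $2,600.00 * 0.335873 / 0.0853 = $10,237.64

$10,237.64


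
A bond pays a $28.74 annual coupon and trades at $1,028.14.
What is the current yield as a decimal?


Formula: Current yield = annual coupon / price
Substituting: CY = $28.74 / $1,028.14
CY = 0.027953

0.027953


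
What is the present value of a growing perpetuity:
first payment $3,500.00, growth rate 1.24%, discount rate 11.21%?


Formula: PV = C / (r - g)
Spread: r - g = 0.1121 - 0.0124 = 0.0997
Substituting: PV = $3,500.00 / 0.0997
PV = $35,105.32

$35,105.32


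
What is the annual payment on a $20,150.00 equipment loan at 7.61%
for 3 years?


Formula: PMT = PV * r / (1 - (1+r)^(-n))
Denominator: 1 - (1 + 0.0761)^(-3) = 0.197505
Numerator: $20,150.00 * 0.0761 = 1533.415
PMT = 1533.415 / 0.197505 = $7,763.91

$7,763.91


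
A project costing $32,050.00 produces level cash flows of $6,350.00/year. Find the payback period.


Formula: Payback = investment / annual cash flow
Substituting: Payback = $32,050.00 / $6,350.00
Payback = 5.0472 years

5.0472 years


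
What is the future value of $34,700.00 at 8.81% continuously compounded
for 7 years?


Formula: FV = P * e^(r*t)
Exponent: r*t = 0.0881 * 7 = 0.6167
e^(0.6167) = 1.852804
FV = $34,700.00 * 1.852804 = $64,292.29

$64,292.29


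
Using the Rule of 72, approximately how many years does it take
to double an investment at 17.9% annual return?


Formula: Years ≈ 72 / r
Substituting: Years ≈ 72 / 17.9
Years ≈ 4.0

4.0 years


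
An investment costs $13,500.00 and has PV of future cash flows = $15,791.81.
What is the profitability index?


Formula: PI = PV(cash flows) / initial investment
Substituting: PI = $15,791.81 / $13,500.00
PI = 1.1698

1.1698


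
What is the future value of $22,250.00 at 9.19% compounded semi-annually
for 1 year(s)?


Formula: FV = P * (1 + r/m)^(m*t)
Period rate: r/m = 0.0919 / 2 = 0.04595
Total periods: m*t = 2 * 1 = 2
Growth factor: (1 + 0.04595)^2 = 1.094011
FV = $22,250.00 * 1.094011 = $24,341.75

$24,341.75


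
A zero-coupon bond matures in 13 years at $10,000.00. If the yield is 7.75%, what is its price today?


Formula: Price = FV / (1 + r)^n
Substituting: Price = $10,000.00 / (1 + 0.0775)^13
Discount factor: (1.0775)^13 = 2.63891
Price = $10,000.00 / 2.63891 = $3,789.44

$3,789.44


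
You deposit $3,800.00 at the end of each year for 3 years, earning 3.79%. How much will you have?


Formula: FV = PMT * ((1+r)^n - 1) / r
Growth factor: (1 + 0.0379)^3 = 1.118064
Numerator: 1.118064 - 1 = 0.118064
FV = $3,800.00 * 0.118064 / 0.0379 = $11,837.52

$11,837.52


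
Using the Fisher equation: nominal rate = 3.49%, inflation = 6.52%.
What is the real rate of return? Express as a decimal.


Formula: (1 + r_real) = (1 + r_nom) / (1 + inflation)
Substituting: (1 + r_real) = 1.0349 / 1.0652
(1 + r_real) = 0.971555
r_real = 0.971555 - 1 = -0.028445

-0.028445


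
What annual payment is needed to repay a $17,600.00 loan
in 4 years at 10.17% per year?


Formula: PMT = PV * r / (1 - (1+r)^(-n))
Denominator: 1 - (1 + 0.1017)^(-4) = 0.321193
Numerator: $17,600.00 * 0.1017 = 1789.92
PMT = 1789.92 / 0.321193 = $5,572.73

$5,572.73


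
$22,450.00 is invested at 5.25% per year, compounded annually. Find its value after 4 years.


Formula: FV = P * (1 + r)^n
Substituting: FV = $22,450.00 * (1 + 0.0525)^4
Growth factor: (1.0525)^4 = 1.227124
FV = $22,450.00 * 1.227124 = $27,548.93

$27,548.93


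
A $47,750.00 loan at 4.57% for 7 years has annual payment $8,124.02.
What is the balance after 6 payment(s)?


Formula: Balance = PV*(1+r)^k - PMT*((1+r)^k - 1)/r
Growth: (1 + 0.0457)^6 = 1.307503
Accumulated factor: ((1+r)^k - 1)/r = 6.728728
Balance = $47,750.00 * 1.307503 - $8,124.02 * 6.728728
Balance = $7,768.94

$7,768.94


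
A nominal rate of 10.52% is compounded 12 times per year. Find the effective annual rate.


Formula: EAR = (1 + r/m)^m - 1
Period rate: r/m = 0.1052 / 12 = 0.008767
Compounding: (1 + 0.008767)^12 = 1.110424
EAR = 1.110424 - 1 = 0.110424

0.110424


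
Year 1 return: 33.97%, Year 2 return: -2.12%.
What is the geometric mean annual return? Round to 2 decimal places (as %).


Formula: Geometric mean = ((1+r1)*(1+r2))^(1/2) - 1
Product: (1 + 0.3397) * (1 + -0.0212) = 1.3397 * 0.9788 = 1.311298
Square root: 1.311298^0.5 = 1.145119
Geometric mean = 1.145119 - 1 = 0.145119
As percentage: 14.51%

14.51%


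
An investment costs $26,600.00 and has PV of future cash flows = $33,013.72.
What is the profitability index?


Formula: PI = PV(cash flows) / initial investment
Substituting: PI = $33,013.72 / $26,600.00
PI = 1.2411

1.2411


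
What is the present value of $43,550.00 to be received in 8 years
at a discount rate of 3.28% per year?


Formula: PV = FV / (1 + r)^n
Substituting: PV = $43,550.00 / (1 + 0.0328)^8
Discount factor: (1.0328)^8 = 1.294583
PV = $43,550.00 / 1.294583 = $33,640.18

$33,640.18


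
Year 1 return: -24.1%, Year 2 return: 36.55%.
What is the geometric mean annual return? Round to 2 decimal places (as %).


Formula: Geometric mean = ((1+r1)*(1+r2))^(1/2) - 1
Product: (1 + -0.241) * (1 + 0.3655) = 0.759 * 1.3655 = 1.036415
Square root: 1.036415^0.5 = 1.018044
Geometric mean = 1.018044 - 1 = 0.018044
As percentage: 1.80%

1.80%


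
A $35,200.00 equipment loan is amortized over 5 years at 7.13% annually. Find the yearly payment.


Formula: PMT = PV * r / (1 - (1+r)^(-n))
Denominator: 1 - (1 + 0.0713)^(-5) = 0.291329
Numerator: $35,200.00 * 0.0713 = 2509.76
PMT = 2509.76 / 0.291329 = $8,614.86

$8,614.86


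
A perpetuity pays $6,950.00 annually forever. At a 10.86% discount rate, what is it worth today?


Formula: PV = C / r
Substituting: PV = $6,950.00 / 0.1086
PV = $63,996.32

$63,996.32


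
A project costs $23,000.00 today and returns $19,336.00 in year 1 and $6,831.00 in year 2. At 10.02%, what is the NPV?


Formula: NPV = C0 + C1/(1+r) + C2/(1+r)^2
Discount C1: $19,336.00 / (1 + 0.1002) = $17,574.99
Discount C2: $6,831.00 / (1 + 0.1002)^2 = $5,643.40
NPV = -$23,000.00 + $17,574.99 + $5,643.40 = $218.39

$218.39


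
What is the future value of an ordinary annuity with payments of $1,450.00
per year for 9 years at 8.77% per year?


Formula: FV = PMT * ((1+r)^n - 1) / r
Growth factor: (1 + 0.0877)^9 = 2.130994
Numerator: 2.130994 - 1 = 1.130994
FV = $1,450.00 * 1.130994 / 0.0877 = $18,699.44

$18,699.44


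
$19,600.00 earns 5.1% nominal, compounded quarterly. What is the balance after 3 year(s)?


Formula: FV = P * (1 + r/m)^(m*t)
Period rate: r/m = 0.051 / 4 = 0.01275
Total periods: m*t = 4 * 3 = 12
Growth factor: (1 + 0.01275)^12 = 1.164198
FV = $19,600.00 * 1.164198 = $22,818.29

$22,818.29


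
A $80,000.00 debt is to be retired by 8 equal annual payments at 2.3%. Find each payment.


Formula: PMT = PV * r / (1 - (1+r)^(-n))
Denominator: 1 - (1 + 0.023)^(-8) = 0.166329
Numerator: $80,000.00 * 0.023 = 1840.0
PMT = 1840.0 / 0.166329 = $11,062.44

$11,062.44


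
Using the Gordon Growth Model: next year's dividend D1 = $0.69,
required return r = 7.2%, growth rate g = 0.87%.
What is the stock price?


Formula: P = D1 / (r - g)
Spread: r - g = 0.072 - 0.0087 = 0.0633
Substituting: P = $0.69 / 0.0633
P = $10.90

$10.90


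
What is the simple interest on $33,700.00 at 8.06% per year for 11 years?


Formula: I = P * r * t
Substituting: I = $33,700.00 * 0.0806 * 11
Step: I = $33,700.00 * 0.8866
I = $29,878.42

$29,878.42


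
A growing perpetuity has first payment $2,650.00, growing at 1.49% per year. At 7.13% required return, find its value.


Formula: PV = C / (r - g)
Spread: r - g = 0.0713 - 0.0149 = 0.0564
Substituting: PV = $2,650.00 / 0.0564
PV = $46,985.82

$46,985.82


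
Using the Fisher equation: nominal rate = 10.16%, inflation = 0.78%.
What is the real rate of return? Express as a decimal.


Formula: (1 + r_real) = (1 + r_nom) / (1 + inflation)
Substituting: (1 + r_real) = 1.1016 / 1.0078
(1 + r_real) = 1.093074
r_real = 1.093074 - 1 = 0.093074

0.093074


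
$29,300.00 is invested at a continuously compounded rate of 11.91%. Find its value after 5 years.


Formula: FV = P * e^(r*t)
Exponent: r*t = 0.1191 * 5 = 0.5955
e^(0.5955) = 1.813938
FV = $29,300.00 * 1.813938 = $53,148.37

$53,148.37


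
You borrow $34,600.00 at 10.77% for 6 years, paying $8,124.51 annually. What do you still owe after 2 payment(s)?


Formula: Balance = PV*(1+r)^k - PMT*((1+r)^k - 1)/r
Growth: (1 + 0.1077)^2 = 1.226999
Accumulated factor: ((1+r)^k - 1)/r = 2.1077
Balance = $34,600.00 * 1.226999 - $8,124.51 * 2.1077
Balance = $25,330.15

$25,330.15


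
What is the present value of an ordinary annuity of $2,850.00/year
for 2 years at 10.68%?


Formula: PV = PMT * (1 - (1+r)^(-n)) / r
Discount factor: (1 + 0.1068)^(-2) = 0.816322
Bracket: 1 - 0.816322 = 0.183678
PV = $2,850.00 * 0.183678 / 0.1068 = $4,901.51

$4,901.51


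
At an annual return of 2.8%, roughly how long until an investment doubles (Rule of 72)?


Formula: Years ≈ 72 / r
Substituting: Years ≈ 72 / 2.8
Years ≈ 25.7

25.7 years


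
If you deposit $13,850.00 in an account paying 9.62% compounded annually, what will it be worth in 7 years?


Formula: FV = P * (1 + r)^n
Substituting: FV = $13,850.00 * (1 + 0.0962)^7
Growth factor: (1.0962)^7 = 1.902079
FV = $13,850.00 * 1.902079 = $26,343.80

$26,343.80


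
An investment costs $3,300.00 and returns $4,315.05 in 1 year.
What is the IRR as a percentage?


Formula: IRR = C1/C0 - 1
Substituting: IRR = $4,315.05 / $3,300.00 - 1
Ratio: 1.307591 - 1 = 0.307591
IRR = 30.7591%

30.7591%


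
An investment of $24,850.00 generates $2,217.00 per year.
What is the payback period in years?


Formula: Payback = investment / annual cash flow
Substituting: Payback = $24,850.00 / $2,217.00
Payback = 11.2088 years

11.2088 years


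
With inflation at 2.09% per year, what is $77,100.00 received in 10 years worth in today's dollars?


Formula: Real value = nominal / (1 + inflation)^years
Price level: (1 + 0.0209)^10 = 1.229793
Real value = $77,100.00 / 1.229793 = $62,693.47

$62,693.47


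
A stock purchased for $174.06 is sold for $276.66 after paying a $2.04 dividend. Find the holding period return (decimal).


Formula: HPR = (P1 - P0 + D) / P0
Gain: $276.66 - $174.06 + $2.04 = $104.64
HPR = $104.64 / $174.06 = 0.6012

0.6012


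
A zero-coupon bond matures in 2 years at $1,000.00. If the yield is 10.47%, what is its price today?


Formula: Price = FV / (1 + r)^n
Substituting: Price = $1,000.00 / (1 + 0.1047)^2
Discount factor: (1.1047)^2 = 1.220362
Price = $1,000.00 / 1.220362 = $819.43

$819.43


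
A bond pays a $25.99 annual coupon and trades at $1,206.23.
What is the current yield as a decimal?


Formula: Current yield = annual coupon / price
Substituting: CY = $25.99 / $1,206.23
CY = 0.021546

0.021546


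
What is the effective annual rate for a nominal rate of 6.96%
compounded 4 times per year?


Formula: EAR = (1 + r/m)^m - 1
Period rate: r/m = 0.0696 / 4 = 0.0174
Compounding: (1 + 0.0174)^4 = 1.071438
EAR = 1.071438 - 1 = 0.071438

0.071438


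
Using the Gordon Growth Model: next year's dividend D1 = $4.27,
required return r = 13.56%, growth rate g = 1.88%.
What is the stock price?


Formula: P = D1 / (r - g)
Spread: r - g = 0.1356 - 0.0188 = 0.1168
Substituting: P = $4.27 / 0.1168
P = $36.56

$36.56


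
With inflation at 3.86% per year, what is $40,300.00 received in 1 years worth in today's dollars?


Formula: Real value = nominal / (1 + inflation)^years
Price level: (1 + 0.0386)^1 = 1.0386
Real value = $40,300.00 / 1.0386 = $38,802.23

$38,802.23


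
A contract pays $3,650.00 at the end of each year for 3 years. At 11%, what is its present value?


Formula: PV = PMT * (1 - (1+r)^(-n)) / r
Discount factor: (1 + 0.11)^(-3) = 0.731191
Bracket: 1 - 0.731191 = 0.268809
PV = $3,650.00 * 0.268809 / 0.11 = $8,919.56

$8,919.56


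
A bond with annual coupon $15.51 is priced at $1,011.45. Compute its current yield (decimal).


Formula: Current yield = annual coupon / price
Substituting: CY = $15.51 / $1,011.45
CY = 0.015334

0.015334


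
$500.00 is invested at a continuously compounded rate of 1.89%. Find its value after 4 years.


Formula: FV = P * e^(r*t)
Exponent: r*t = 0.0189 * 4 = 0.0756
e^(0.0756) = 1.078531
FV = $500.00 * 1.078531 = $539.27

$539.27


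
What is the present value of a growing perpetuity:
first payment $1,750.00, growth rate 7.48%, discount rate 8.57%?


Formula: PV = C / (r - g)
Spread: r - g = 0.0857 - 0.0748 = 0.0109
Substituting: PV = $1,750.00 / 0.0109
PV = $160,550.46

$160,550.46


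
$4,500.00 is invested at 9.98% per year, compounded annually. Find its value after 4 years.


Formula: FV = P * (1 + r)^n
Substituting: FV = $4,500.00 * (1 + 0.0998)^4
Growth factor: (1.0998)^4 = 1.463035
FV = $4,500.00 * 1.463035 = $6,583.66

$6,583.66


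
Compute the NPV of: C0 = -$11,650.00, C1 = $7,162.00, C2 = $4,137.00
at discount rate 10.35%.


Formula: NPV = C0 + C1/(1+r) + C2/(1+r)^2
Discount C1: $7,162.00 / (1 + 0.1035) = $6,490.26
Discount C2: $4,137.00 / (1 + 0.1035)^2 = $3,397.35
NPV = -$11,650.00 + $6,490.26 + $3,397.35 = -$1,762.39

-$1,762.39


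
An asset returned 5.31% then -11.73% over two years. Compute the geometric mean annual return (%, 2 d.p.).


Formula: Geometric mean = ((1+r1)*(1+r2))^(1/2) - 1
Product: (1 + 0.0531) * (1 + -0.1173) = 1.0531 * 0.8827 = 0.929571
Square root: 0.929571^0.5 = 0.964143
Geometric mean = 0.964143 - 1 = -0.035857
As percentage: -3.59%

-3.59%


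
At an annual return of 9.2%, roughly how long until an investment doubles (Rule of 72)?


Formula: Years ≈ 72 / r
Substituting: Years ≈ 72 / 9.2
Years ≈ 7.8

7.8 years


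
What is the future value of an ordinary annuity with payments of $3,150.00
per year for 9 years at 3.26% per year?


Formula: FV = PMT * ((1+r)^n - 1) / r
Growth factor: (1 + 0.0326)^9 = 1.334717
Numerator: 1.334717 - 1 = 0.334717
FV = $3,150.00 * 0.334717 / 0.0326 = $32,342.26

$32,342.26


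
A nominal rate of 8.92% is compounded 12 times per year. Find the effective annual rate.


Formula: EAR = (1 + r/m)^m - 1
Period rate: r/m = 0.0892 / 12 = 0.007433
Compounding: (1 + 0.007433)^12 = 1.092939
EAR = 1.092939 - 1 = 0.092939

0.092939


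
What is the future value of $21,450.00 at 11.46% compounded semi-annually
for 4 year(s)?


Formula: FV = P * (1 + r/m)^(m*t)
Period rate: r/m = 0.1146 / 2 = 0.0573
Total periods: m*t = 2 * 4 = 8
Growth factor: (1 + 0.0573)^8 = 1.561658
FV = $21,450.00 * 1.561658 = $33,497.56

$33,497.56


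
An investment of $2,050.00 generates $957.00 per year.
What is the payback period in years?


Formula: Payback = investment / annual cash flow
Substituting: Payback = $2,050.00 / $957.00
Payback = 2.1421 years

2.1421 years


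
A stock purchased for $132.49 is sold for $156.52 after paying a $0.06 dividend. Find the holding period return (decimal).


Formula: HPR = (P1 - P0 + D) / P0
Gain: $156.52 - $132.49 + $0.06 = $24.09
HPR = $24.09 / $132.49 = 0.1818

0.1818


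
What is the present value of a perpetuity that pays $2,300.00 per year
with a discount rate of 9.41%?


Formula: PV = C / r
Substituting: PV = $2,300.00 / 0.0941
PV = $24,442.08

$24,442.08


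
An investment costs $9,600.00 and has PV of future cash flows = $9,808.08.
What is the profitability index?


Formula: PI = PV(cash flows) / initial investment
Substituting: PI = $9,808.08 / $9,600.00
PI = 1.0217

1.0217


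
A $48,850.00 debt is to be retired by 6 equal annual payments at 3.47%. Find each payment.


Formula: PMT = PV * r / (1 - (1+r)^(-n))
Denominator: 1 - (1 + 0.0347)^(-6) = 0.185083
Numerator: $48,850.00 * 0.0347 = 1695.095
PMT = 1695.095 / 0.185083 = $9,158.56

$9,158.56


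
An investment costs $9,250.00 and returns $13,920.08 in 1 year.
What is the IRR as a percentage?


Formula: IRR = C1/C0 - 1
Substituting: IRR = $13,920.08 / $9,250.00 - 1
Ratio: 1.504874 - 1 = 0.504874
IRR = 50.4874%

50.4874%


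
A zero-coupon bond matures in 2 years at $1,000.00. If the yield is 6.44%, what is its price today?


Formula: Price = FV / (1 + r)^n
Substituting: Price = $1,000.00 / (1 + 0.0644)^2
Discount factor: (1.0644)^2 = 1.132947
Price = $1,000.00 / 1.132947 = $882.65

$882.65


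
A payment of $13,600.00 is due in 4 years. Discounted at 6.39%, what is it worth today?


Formula: PV = FV / (1 + r)^n
Substituting: PV = $13,600.00 / (1 + 0.0639)^4
Discount factor: (1.0639)^4 = 1.28116
PV = $13,600.00 / 1.28116 = $10,615.38

$10,615.38


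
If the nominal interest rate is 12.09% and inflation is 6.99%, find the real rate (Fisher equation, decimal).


Formula: (1 + r_real) = (1 + r_nom) / (1 + inflation)
Substituting: (1 + r_real) = 1.1209 / 1.0699
(1 + r_real) = 1.047668
r_real = 1.047668 - 1 = 0.047668

0.047668


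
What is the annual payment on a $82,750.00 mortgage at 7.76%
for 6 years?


Formula: PMT = PV * r / (1 - (1+r)^(-n))
Denominator: 1 - (1 + 0.0776)^(-6) = 0.361362
Numerator: $82,750.00 * 0.0776 = 6421.4
PMT = 6421.4 / 0.361362 = $17,769.97

$17,769.97


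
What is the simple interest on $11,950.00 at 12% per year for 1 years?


Formula: I = P * r * t
Substituting: I = $11,950.00 * 0.12 * 1
Step: I = $11,950.00 * 0.12
I = $1,434.00

$1,434.00


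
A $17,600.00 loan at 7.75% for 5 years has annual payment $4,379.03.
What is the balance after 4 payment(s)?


Formula: Balance = PV*(1+r)^k - PMT*((1+r)^k - 1)/r
Growth: (1 + 0.0775)^4 = 1.347936
Accumulated factor: ((1+r)^k - 1)/r = 4.48949
Balance = $17,600.00 * 1.347936 - $4,379.03 * 4.48949
Balance = $4,064.05

$4,064.05


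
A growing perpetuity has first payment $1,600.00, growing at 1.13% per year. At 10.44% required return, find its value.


Formula: PV = C / (r - g)
Spread: r - g = 0.1044 - 0.0113 = 0.0931
Substituting: PV = $1,600.00 / 0.0931
PV = $17,185.82

$17,185.82


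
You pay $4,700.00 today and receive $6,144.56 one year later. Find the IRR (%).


Formula: IRR = C1/C0 - 1
Substituting: IRR = $6,144.56 / $4,700.00 - 1
Ratio: 1.307353 - 1 = 0.307353
IRR = 30.7353%

30.7353%


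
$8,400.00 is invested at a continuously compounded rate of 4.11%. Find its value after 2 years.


Formula: FV = P * e^(r*t)
Exponent: r*t = 0.0411 * 2 = 0.0822
e^(0.0822) = 1.085673
FV = $8,400.00 * 1.085673 = $9,119.65

$9,119.65


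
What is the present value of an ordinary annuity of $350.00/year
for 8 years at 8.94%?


Formula: PV = PMT * (1 - (1+r)^(-n)) / r
Discount factor: (1 + 0.0894)^(-8) = 0.504082
Bracket: 1 - 0.504082 = 0.495918
PV = $350.00 * 0.495918 / 0.0894 = $1,941.51

$1,941.51


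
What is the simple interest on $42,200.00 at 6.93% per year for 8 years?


Formula: I = P * r * t
Substituting: I = $42,200.00 * 0.0693 * 8
Step: I = $42,200.00 * 0.5544
I = $23,395.68

$23,395.68


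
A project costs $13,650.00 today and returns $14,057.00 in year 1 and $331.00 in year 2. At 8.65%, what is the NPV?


Formula: NPV = C0 + C1/(1+r) + C2/(1+r)^2
Discount C1: $14,057.00 / (1 + 0.0865) = $12,937.87
Discount C2: $331.00 / (1 + 0.0865)^2 = $280.39
NPV = -$13,650.00 + $12,937.87 + $280.39 = -$431.73

-$431.73


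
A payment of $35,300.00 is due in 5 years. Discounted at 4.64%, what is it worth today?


Formula: PV = FV / (1 + r)^n
Substituting: PV = $35,300.00 / (1 + 0.0464)^5
Discount factor: (1.0464)^5 = 1.254552
PV = $35,300.00 / 1.254552 = $28,137.54

$28,137.54


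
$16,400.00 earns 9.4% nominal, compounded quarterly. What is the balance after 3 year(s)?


Formula: FV = P * (1 + r/m)^(m*t)
Period rate: r/m = 0.094 / 4 = 0.0235
Total periods: m*t = 4 * 3 = 12
Growth factor: (1 + 0.0235)^12 = 1.32146
FV = $16,400.00 * 1.32146 = $21,671.95

$21,671.95


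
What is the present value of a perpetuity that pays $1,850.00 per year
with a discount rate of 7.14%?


Formula: PV = C / r
Substituting: PV = $1,850.00 / 0.0714
PV = $25,910.36

$25,910.36


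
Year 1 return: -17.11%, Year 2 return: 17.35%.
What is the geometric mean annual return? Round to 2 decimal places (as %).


Formula: Geometric mean = ((1+r1)*(1+r2))^(1/2) - 1
Product: (1 + -0.1711) * (1 + 0.1735) = 0.8289 * 1.1735 = 0.972714
Square root: 0.972714^0.5 = 0.986263
Geometric mean = 0.986263 - 1 = -0.013737
As percentage: -1.37%

-1.37%


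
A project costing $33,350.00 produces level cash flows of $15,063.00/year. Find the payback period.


Formula: Payback = investment / annual cash flow
Substituting: Payback = $33,350.00 / $15,063.00
Payback = 2.214 years

2.214 years


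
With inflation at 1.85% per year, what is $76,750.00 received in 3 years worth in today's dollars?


Formula: Real value = nominal / (1 + inflation)^years
Price level: (1 + 0.0185)^3 = 1.056533
Real value = $76,750.00 / 1.056533 = $72,643.25

$72,643.25


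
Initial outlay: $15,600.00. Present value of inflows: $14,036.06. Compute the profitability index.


Formula: PI = PV(cash flows) / initial investment
Substituting: PI = $14,036.06 / $15,600.00
PI = 0.8997

0.8997


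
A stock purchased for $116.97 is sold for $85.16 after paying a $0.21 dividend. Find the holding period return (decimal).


Formula: HPR = (P1 - P0 + D) / P0
Gain: $85.16 - $116.97 + $0.21 = -$31.60
HPR = -$31.60 / $116.97 = -0.2702

-0.2702


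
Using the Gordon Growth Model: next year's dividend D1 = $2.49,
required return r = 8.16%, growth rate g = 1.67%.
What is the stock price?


Formula: P = D1 / (r - g)
Spread: r - g = 0.0816 - 0.0167 = 0.0649
Substituting: P = $2.49 / 0.0649
P = $38.37

$38.37


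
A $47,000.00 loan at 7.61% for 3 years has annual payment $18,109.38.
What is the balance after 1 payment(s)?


Formula: Balance = PV*(1+r)^k - PMT*((1+r)^k - 1)/r
Growth: (1 + 0.0761)^1 = 1.0761
Accumulated factor: ((1+r)^k - 1)/r = 1.0
Balance = $47,000.00 * 1.0761 - $18,109.38 * 1.0
Balance = $32,467.32

$32,467.32


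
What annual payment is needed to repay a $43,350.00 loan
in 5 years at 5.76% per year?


Formula: PMT = PV * r / (1 - (1+r)^(-n))
Denominator: 1 - (1 + 0.0576)^(-5) = 0.244225
Numerator: $43,350.00 * 0.0576 = 2496.96
PMT = 2496.96 / 0.244225 = $10,224.03

$10,224.03


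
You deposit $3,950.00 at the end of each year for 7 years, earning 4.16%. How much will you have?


Formula: FV = PMT * ((1+r)^n - 1) / r
Growth factor: (1 + 0.0416)^7 = 1.330169
Numerator: 1.330169 - 1 = 0.330169
FV = $3,950.00 * 0.330169 / 0.0416 = $31,350.17

$31,350.17


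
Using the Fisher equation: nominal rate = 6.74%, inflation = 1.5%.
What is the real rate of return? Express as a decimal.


Formula: (1 + r_real) = (1 + r_nom) / (1 + inflation)
Substituting: (1 + r_real) = 1.0674 / 1.015
(1 + r_real) = 1.051626
r_real = 1.051626 - 1 = 0.051626

0.051626


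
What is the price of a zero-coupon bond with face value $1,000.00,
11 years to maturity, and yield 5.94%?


Formula: Price = FV / (1 + r)^n
Substituting: Price = $1,000.00 / (1 + 0.0594)^11
Discount factor: (1.0594)^11 = 1.886512
Price = $1,000.00 / 1.886512 = $530.08

$530.08


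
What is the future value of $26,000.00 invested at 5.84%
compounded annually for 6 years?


Formula: FV = P * (1 + r)^n
Substituting: FV = $26,000.00 * (1 + 0.0584)^6
Growth factor: (1.0584)^6 = 1.405721
FV = $26,000.00 * 1.405721 = $36,548.73

$36,548.73


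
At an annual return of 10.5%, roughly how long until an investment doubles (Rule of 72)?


Formula: Years ≈ 72 / r
Substituting: Years ≈ 72 / 10.5
Years ≈ 6.9

6.9 years


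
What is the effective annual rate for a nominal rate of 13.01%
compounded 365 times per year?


Formula: EAR = (1 + r/m)^m - 1
Period rate: r/m = 0.1301 / 365 = 0.000356
Compounding: (1 + 0.000356)^365 = 1.138916
EAR = 1.138916 - 1 = 0.138916

0.138916


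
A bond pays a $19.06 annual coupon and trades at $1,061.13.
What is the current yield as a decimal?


Formula: Current yield = annual coupon / price
Substituting: CY = $19.06 / $1,061.13
CY = 0.017962

0.017962


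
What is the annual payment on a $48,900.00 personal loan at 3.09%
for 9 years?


Formula: PMT = PV * r / (1 - (1+r)^(-n))
Denominator: 1 - (1 + 0.0309)^(-9) = 0.239584
Numerator: $48,900.00 * 0.0309 = 1511.01
PMT = 1511.01 / 0.239584 = $6,306.80

$6,306.80


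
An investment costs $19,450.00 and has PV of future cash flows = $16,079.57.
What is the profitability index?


Formula: PI = PV(cash flows) / initial investment
Substituting: PI = $16,079.57 / $19,450.00
PI = 0.8267

0.8267


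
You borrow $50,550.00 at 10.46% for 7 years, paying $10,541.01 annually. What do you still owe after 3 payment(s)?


Formula: Balance = PV*(1+r)^k - PMT*((1+r)^k - 1)/r
Growth: (1 + 0.1046)^3 = 1.347768
Accumulated factor: ((1+r)^k - 1)/r = 3.324741
Balance = $50,550.00 * 1.347768 - $10,541.01 * 3.324741
Balance = $33,083.54

$33,083.54


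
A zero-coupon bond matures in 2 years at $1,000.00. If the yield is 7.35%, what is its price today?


Formula: Price = FV / (1 + r)^n
Substituting: Price = $1,000.00 / (1 + 0.0735)^2
Discount factor: (1.0735)^2 = 1.152402
Price = $1,000.00 / 1.152402 = $867.75

$867.75


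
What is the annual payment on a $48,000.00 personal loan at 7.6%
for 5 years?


Formula: PMT = PV * r / (1 - (1+r)^(-n))
Denominator: 1 - (1 + 0.076)^(-5) = 0.306672
Numerator: $48,000.00 * 0.076 = 3648.0
PMT = 3648.0 / 0.306672 = $11,895.44

$11,895.44


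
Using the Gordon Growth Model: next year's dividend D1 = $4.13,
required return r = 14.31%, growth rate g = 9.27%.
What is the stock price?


Formula: P = D1 / (r - g)
Spread: r - g = 0.1431 - 0.0927 = 0.0504
Substituting: P = $4.13 / 0.0504
P = $81.94

$81.94


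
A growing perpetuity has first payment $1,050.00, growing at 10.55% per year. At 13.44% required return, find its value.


Formula: PV = C / (r - g)
Spread: r - g = 0.1344 - 0.1055 = 0.0289
Substituting: PV = $1,050.00 / 0.0289
PV = $36,332.18

$36,332.18


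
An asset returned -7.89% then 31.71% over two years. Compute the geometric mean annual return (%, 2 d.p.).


Formula: Geometric mean = ((1+r1)*(1+r2))^(1/2) - 1
Product: (1 + -0.0789) * (1 + 0.3171) = 0.9211 * 1.3171 = 1.213181
Square root: 1.213181^0.5 = 1.101445
Geometric mean = 1.101445 - 1 = 0.101445
As percentage: 10.14%

10.14%


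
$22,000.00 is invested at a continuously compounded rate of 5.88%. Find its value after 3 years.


Formula: FV = P * e^(r*t)
Exponent: r*t = 0.0588 * 3 = 0.1764
e^(0.1764) = 1.192915
FV = $22,000.00 * 1.192915 = $26,244.13

$26,244.13


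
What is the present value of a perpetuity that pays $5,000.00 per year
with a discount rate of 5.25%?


Formula: PV = C / r
Substituting: PV = $5,000.00 / 0.0525
PV = $95,238.10

$95,238.10


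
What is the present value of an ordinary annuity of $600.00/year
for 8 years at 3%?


Formula: PV = PMT * (1 - (1+r)^(-n)) / r
Discount factor: (1 + 0.03)^(-8) = 0.789409
Bracket: 1 - 0.789409 = 0.210591
PV = $600.00 * 0.210591 / 0.03 = $4,211.82

$4,211.82


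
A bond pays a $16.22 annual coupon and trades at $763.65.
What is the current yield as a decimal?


Formula: Current yield = annual coupon / price
Substituting: CY = $16.22 / $763.65
CY = 0.02124

0.02124


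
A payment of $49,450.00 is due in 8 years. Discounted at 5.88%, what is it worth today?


Formula: PV = FV / (1 + r)^n
Substituting: PV = $49,450.00 / (1 + 0.0588)^8
Discount factor: (1.0588)^8 = 1.57947
PV = $49,450.00 / 1.57947 = $31,307.96

$31,307.96


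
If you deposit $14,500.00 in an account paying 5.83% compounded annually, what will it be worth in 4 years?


Formula: FV = P * (1 + r)^n
Substituting: FV = $14,500.00 * (1 + 0.0583)^4
Growth factor: (1.0583)^4 = 1.254398
FV = $14,500.00 * 1.254398 = $18,188.76

$18,188.76


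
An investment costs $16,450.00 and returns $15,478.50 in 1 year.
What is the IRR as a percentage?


Formula: IRR = C1/C0 - 1
Substituting: IRR = $15,478.50 / $16,450.00 - 1
Ratio: 0.940942 - 1 = -0.059058
IRR = -5.9058%

-5.9058%


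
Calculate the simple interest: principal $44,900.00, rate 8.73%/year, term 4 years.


Formula: I = P * r * t
Substituting: I = $44,900.00 * 0.0873 * 4
Step: I = $44,900.00 * 0.3492
I = $15,679.08

$15,679.08


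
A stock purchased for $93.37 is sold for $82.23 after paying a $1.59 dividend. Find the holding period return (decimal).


Formula: HPR = (P1 - P0 + D) / P0
Gain: $82.23 - $93.37 + $1.59 = -$9.55
HPR = -$9.55 / $93.37 = -0.1023

-0.1023


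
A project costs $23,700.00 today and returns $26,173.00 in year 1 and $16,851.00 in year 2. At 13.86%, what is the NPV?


Formula: NPV = C0 + C1/(1+r) + C2/(1+r)^2
Discount C1: $26,173.00 / (1 + 0.1386) = $22,987.00
Discount C2: $16,851.00 / (1 + 0.1386)^2 = $12,998.20
NPV = -$23,700.00 + $22,987.00 + $12,998.20 = $12,285.20

$12,285.20


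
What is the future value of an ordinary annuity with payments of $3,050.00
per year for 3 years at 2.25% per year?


Formula: FV = PMT * ((1+r)^n - 1) / r
Growth factor: (1 + 0.0225)^3 = 1.06903
Numerator: 1.06903 - 1 = 0.06903
FV = $3,050.00 * 0.06903 / 0.0225 = $9,357.42

$9,357.42


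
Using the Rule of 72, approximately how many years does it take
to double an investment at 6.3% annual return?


Formula: Years ≈ 72 / r
Substituting: Years ≈ 72 / 6.3
Years ≈ 11.4

11.4 years


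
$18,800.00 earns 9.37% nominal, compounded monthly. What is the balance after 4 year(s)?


Formula: FV = P * (1 + r/m)^(m*t)
Period rate: r/m = 0.0937 / 12 = 0.007808
Total periods: m*t = 12 * 4 = 48
Growth factor: (1 + 0.007808)^48 = 1.452584
FV = $18,800.00 * 1.452584 = $27,308.59

$27,308.59


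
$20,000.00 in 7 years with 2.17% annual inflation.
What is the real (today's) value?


Formula: Real value = nominal / (1 + inflation)^years
Price level: (1 + 0.0217)^7 = 1.162154
Real value = $20,000.00 / 1.162154 = $17,209.42

$17,209.42


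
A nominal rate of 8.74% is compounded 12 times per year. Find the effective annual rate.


Formula: EAR = (1 + r/m)^m - 1
Period rate: r/m = 0.0874 / 12 = 0.007283
Compounding: (1 + 0.007283)^12 = 1.090988
EAR = 1.090988 - 1 = 0.090988

0.090988


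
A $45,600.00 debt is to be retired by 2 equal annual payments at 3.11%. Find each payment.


Formula: PMT = PV * r / (1 - (1+r)^(-n))
Denominator: 1 - (1 + 0.0311)^(-2) = 0.059414
Numerator: $45,600.00 * 0.0311 = 1418.16
PMT = 1418.16 / 0.059414 = $23,869.05

$23,869.05


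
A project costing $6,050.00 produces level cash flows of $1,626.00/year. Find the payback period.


Formula: Payback = investment / annual cash flow
Substituting: Payback = $6,050.00 / $1,626.00
Payback = 3.7208 years

3.7208 years


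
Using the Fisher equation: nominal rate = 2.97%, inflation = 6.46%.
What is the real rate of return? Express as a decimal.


Formula: (1 + r_real) = (1 + r_nom) / (1 + inflation)
Substituting: (1 + r_real) = 1.0297 / 1.0646
(1 + r_real) = 0.967218
r_real = 0.967218 - 1 = -0.032782

-0.032782


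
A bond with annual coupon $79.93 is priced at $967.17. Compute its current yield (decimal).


Formula: Current yield = annual coupon / price
Substituting: CY = $79.93 / $967.17
CY = 0.082643

0.082643


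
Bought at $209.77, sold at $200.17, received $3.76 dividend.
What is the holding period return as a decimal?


Formula: HPR = (P1 - P0 + D) / P0
Gain: $200.17 - $209.77 + $3.76 = -$5.84
HPR = -$5.84 / $209.77 = -0.0278

-0.0278


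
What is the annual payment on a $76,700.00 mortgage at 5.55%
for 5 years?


Formula: PMT = PV * r / (1 - (1+r)^(-n))
Denominator: 1 - (1 + 0.0555)^(-5) = 0.236676
Numerator: $76,700.00 * 0.0555 = 4256.85
PMT = 4256.85 / 0.236676 = $17,985.97

$17,985.97


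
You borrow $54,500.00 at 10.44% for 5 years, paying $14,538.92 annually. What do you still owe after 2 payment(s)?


Formula: Balance = PV*(1+r)^k - PMT*((1+r)^k - 1)/r
Growth: (1 + 0.1044)^2 = 1.219699
Accumulated factor: ((1+r)^k - 1)/r = 2.1044
Balance = $54,500.00 * 1.219699 - $14,538.92 * 2.1044
Balance = $35,877.91

$35,877.91


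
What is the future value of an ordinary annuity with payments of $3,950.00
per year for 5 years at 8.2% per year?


Formula: FV = PMT * ((1+r)^n - 1) / r
Growth factor: (1 + 0.082)^5 = 1.482983
Numerator: 1.482983 - 1 = 0.482983
FV = $3,950.00 * 0.482983 / 0.082 = $23,265.67

$23,265.67


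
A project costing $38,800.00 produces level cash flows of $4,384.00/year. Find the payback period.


Formula: Payback = investment / annual cash flow
Substituting: Payback = $38,800.00 / $4,384.00
Payback = 8.8504 years

8.8504 years
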